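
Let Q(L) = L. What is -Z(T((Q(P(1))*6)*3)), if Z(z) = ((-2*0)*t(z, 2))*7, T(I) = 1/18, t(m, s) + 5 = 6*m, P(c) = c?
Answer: 0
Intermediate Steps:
t(m, s) = -5 + 6*m
T(I) = 1/18
Z(z) = 0 (Z(z) = ((-2*0)*(-5 + 6*z))*7 = (0*(-5 + 6*z))*7 = 0*7 = 0)
-Z(T((Q(P(1))*6)*3)) = -1*0 = 0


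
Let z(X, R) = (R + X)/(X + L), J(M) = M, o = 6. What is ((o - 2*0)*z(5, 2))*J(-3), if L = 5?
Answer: -63/5 ≈ -12.600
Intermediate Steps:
z(X, R) = (R + X)/(5 + X) (z(X, R) = (R + X)/(X + 5) = (R + X)/(5 + X))
((o - 2*0)*z(5, 2))*J(-3) = ((6 - 2*0)*((2 + 5)/(5 + 5)))*(-3) = ((6 + 0)*(7/10))*(-3) = (6*((⅒)*7))*(-3) = (6*(7/10))*(-3) = (21/5)*(-3) = -63/5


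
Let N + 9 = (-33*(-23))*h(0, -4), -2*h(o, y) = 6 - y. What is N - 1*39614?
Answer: -43418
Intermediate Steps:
h(o, y) = -3 + y/2 (h(o, y) = -(6 - y)/2 = -3 + y/2)
N = -3804 (N = -9 + (-33*(-23))*(-3 + (1/2)*(-4)) = -9 + 759*(-3 - 2) = -9 + 759*(-5) = -9 - 3795 = -3804)
N - 1*39614 = -3804 - 1*39614 = -3804 - 39614 = -43418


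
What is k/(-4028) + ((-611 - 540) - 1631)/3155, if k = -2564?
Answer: -779119/3177085 ≈ -0.24523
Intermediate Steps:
k/(-4028) + ((-611 - 540) - 1631)/3155 = -2564/(-4028) + ((-611 - 540) - 1631)/3155 = -2564*(-1/4028) + (-1151 - 1631)*(1/3155) = 641/1007 - 2782*1/3155 = 641/1007 - 2782/3155 = -779119/3177085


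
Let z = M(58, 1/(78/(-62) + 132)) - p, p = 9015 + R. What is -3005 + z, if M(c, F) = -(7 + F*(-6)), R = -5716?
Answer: -8526099/1351 ≈ -6311.0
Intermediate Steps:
M(c, F) = -7 + 6*F (M(c, F) = -(7 - 6*F) = -7 + 6*F)
p = 3299 (p = 9015 - 5716 = 3299)
z = -4466344/1351 (z = (-7 + 6/(78/(-62) + 132)) - 1*3299 = (-7 + 6/(78*(-1/62) + 132)) - 3299 = (-7 + 6/(-39/31 + 132)) - 3299 = (-7 + 6/(4053/31)) - 3299 = (-7 + 6*(31/4053)) - 3299 = (-7 + 62/1351) - 3299 = -9395/1351 - 3299 = -4466344/1351 ≈ -3306.0)
-3005 + z = -3005 - 4466344/1351 = -8526099/1351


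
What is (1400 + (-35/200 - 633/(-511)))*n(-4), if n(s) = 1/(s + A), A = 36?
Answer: 28637743/654080 ≈ 43.783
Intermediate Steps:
n(s) = 1/(36 + s) (n(s) = 1/(s + 36) = 1/(36 + s))
(1400 + (-35/200 - 633/(-511)))*n(-4) = (1400 + (-35/200 - 633/(-511)))/(36 - 4) = (1400 + (-35*1/200 - 633*(-1/511)))/32 = (1400 + (-7/40 + 633/511))*(1/32) = (1400 + 21743/20440)*(1/32) = (28637743/20440)*(1/32) = 28637743/654080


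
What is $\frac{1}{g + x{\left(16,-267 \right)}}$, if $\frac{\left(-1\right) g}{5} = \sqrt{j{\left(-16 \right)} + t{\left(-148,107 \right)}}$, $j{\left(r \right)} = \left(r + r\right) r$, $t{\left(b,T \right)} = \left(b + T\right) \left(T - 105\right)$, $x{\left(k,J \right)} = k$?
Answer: $- \frac{8}{5247} - \frac{5 \sqrt{430}}{10494} \approx -0.011405$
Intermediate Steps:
$t{\left(b,T \right)} = \left(-105 + T\right) \left(T + b\right)$ ($t{\left(b,T \right)} = \left(T + b\right) \left(-105 + T\right) = \left(-105 + T\right) \left(T + b\right)$)
$j{\left(r \right)} = 2 r^{2}$ ($j{\left(r \right)} = 2 r r = 2 r^{2}$)
$g = - 5 \sqrt{430}$ ($g = - 5 \sqrt{2 \left(-16\right)^{2} + \left(107^{2} - 11235 - -15540 + 107 \left(-148\right)\right)} = - 5 \sqrt{2 \cdot 256 + \left(11449 - 11235 + 15540 - 15836\right)} = - 5 \sqrt{512 - 82} = - 5 \sqrt{430} \approx -103.68$)
$\frac{1}{g + x{\left(16,-267 \right)}} = \frac{1}{- 5 \sqrt{430} + 16} = \frac{1}{16 - 5 \sqrt{430}}$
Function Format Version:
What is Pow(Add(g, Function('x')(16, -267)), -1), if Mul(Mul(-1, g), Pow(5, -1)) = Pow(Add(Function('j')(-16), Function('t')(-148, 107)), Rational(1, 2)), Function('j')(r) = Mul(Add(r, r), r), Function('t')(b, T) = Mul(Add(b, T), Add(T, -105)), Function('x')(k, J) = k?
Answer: Add(Rational(-8, 5247), Mul(Rational(-5, 10494), Pow(430, Rational(1, 2)))) ≈ -0.011405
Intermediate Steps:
Function('t')(b, T) = Mul(Add(-105, T), Add(T, b)) (Function('t')(b, T) = Mul(Add(T, b), Add(-105, T)) = Mul(Add(-105, T), Add(T, b)))
Function('j')(r) = Mul(2, Pow(r, 2)) (Function('j')(r) = Mul(Mul(2, r), r) = Mul(2, Pow(r, 2)))
g = Mul(-5, Pow(430, Rational(1, 2))) (g = Mul(-5, Pow(Add(Mul(2, Pow(-16, 2)), Add(Pow(107, 2), Mul(-105, 107), Mul(-105, -148), Mul(107, -148))), Rational(1, 2))) = Mul(-5, Pow(Add(Mul(2, 256), Add(11449, -11235, 15540, -15836)), Rational(1, 2))) = Mul(-5, Pow(Add(512, -82), Rational(1, 2))) = Mul(-5, Pow(430, Rational(1, 2))) ≈ -103.68)
Pow(Add(g, Function('x')(16, -267)), -1) = Pow(Add(Mul(-5, Pow(430, Rational(1, 2))), 16), -1) = Pow(Add(16, Mul(-5, Pow(430, Rational(1, 2)))), -1)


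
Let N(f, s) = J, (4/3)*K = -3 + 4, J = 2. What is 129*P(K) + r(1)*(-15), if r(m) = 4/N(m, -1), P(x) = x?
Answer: 267/4 ≈ 66.750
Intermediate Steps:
K = ¾ (K = 3*(-3 + 4)/4 = (¾)*1 = ¾ ≈ 0.75000)
N(f, s) = 2
r(m) = 2 (r(m) = 4/2 = 4*(½) = 2)
129*P(K) + r(1)*(-15) = 129*(¾) + 2*(-15) = 387/4 - 30 = 267/4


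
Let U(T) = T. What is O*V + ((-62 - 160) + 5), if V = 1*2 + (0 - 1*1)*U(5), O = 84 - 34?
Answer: -367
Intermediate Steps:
O = 50
V = -3 (V = 1*2 + (0 - 1*1)*5 = 2 + (0 - 1)*5 = 2 - 1*5 = 2 - 5 = -3)
O*V + ((-62 - 160) + 5) = 50*(-3) + ((-62 - 160) + 5) = -150 + (-222 + 5) = -150 - 217 = -367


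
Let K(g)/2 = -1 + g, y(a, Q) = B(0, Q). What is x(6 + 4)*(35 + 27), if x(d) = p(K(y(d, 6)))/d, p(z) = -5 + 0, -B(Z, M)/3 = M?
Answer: -31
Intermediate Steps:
B(Z, M) = -3*M
y(a, Q) = -3*Q
K(g) = -2 + 2*g (K(g) = 2*(-1 + g) = -2 + 2*g)
p(z) = -5
x(d) = -5/d
x(6 + 4)*(35 + 27) = (-5/(6 + 4))*(35 + 27) = -5/10*62 = -5*1/10*62 = -1/2*62 = -31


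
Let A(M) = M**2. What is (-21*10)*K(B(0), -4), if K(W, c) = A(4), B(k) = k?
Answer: -3360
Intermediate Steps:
K(W, c) = 16 (K(W, c) = 4**2 = 16)
(-21*10)*K(B(0), -4) = -21*10*16 = -210*16 = -3360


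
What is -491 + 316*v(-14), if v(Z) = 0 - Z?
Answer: 3933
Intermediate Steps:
v(Z) = -Z
-491 + 316*v(-14) = -491 + 316*(-1*(-14)) = -491 + 316*14 = -491 + 4424 = 3933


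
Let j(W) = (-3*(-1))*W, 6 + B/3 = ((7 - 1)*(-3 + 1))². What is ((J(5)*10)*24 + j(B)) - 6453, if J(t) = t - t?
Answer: -5211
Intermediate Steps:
J(t) = 0
B = 414 (B = -18 + 3*((7 - 1)*(-3 + 1))² = -18 + 3*(6*(-2))² = -18 + 3*(-12)² = -18 + 3*144 = -18 + 432 = 414)
j(W) = 3*W
((J(5)*10)*24 + j(B)) - 6453 = ((0*10)*24 + 3*414) - 6453 = (0*24 + 1242) - 6453 = (0 + 1242) - 6453 = 1242 - 6453 = -5211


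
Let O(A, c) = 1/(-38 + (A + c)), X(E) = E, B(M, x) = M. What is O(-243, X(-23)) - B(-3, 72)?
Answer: 911/304 ≈ 2.9967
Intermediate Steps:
O(A, c) = 1/(-38 + A + c)
O(-243, X(-23)) - B(-3, 72) = 1/(-38 - 243 - 23) - 1*(-3) = 1/(-304) + 3 = -1/304 + 3 = 911/304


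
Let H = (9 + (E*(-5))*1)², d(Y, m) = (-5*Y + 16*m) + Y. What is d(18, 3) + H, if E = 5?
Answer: 232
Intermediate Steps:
d(Y, m) = -4*Y + 16*m
H = 256 (H = (9 + (5*(-5))*1)² = (9 - 25*1)² = (9 - 25)² = (-16)² = 256)
d(18, 3) + H = (-4*18 + 16*3) + 256 = (-72 + 48) + 256 = -24 + 256 = 232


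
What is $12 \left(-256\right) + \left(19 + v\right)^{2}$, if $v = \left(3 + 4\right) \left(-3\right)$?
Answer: $-3068$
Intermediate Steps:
$v = -21$ ($v = 7 \left(-3\right) = -21$)
$12 \left(-256\right) + \left(19 + v\right)^{2} = 12 \left(-256\right) + \left(19 - 21\right)^{2} = -3072 + \left(-2\right)^{2} = -3072 + 4 = -3068$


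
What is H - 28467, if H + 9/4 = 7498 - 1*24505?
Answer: -181905/4 ≈ -45476.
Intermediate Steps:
H = -68037/4 (H = -9/4 + (7498 - 1*24505) = -9/4 + (7498 - 24505) = -9/4 - 17007 = -68037/4 ≈ -17009.)
H - 28467 = -68037/4 - 28467 = -181905/4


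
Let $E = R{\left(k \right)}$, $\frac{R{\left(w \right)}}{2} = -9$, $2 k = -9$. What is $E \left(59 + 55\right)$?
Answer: $-2052$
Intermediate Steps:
$k = - \frac{9}{2}$ ($k = \frac{1}{2} \left(-9\right) = - \frac{9}{2} \approx -4.5$)
$R{\left(w \right)} = -18$ ($R{\left(w \right)} = 2 \left(-9\right) = -18$)
$E = -18$
$E \left(59 + 55\right) = - 18 \left(59 + 55\right) = \left(-18\right) 114 = -2052$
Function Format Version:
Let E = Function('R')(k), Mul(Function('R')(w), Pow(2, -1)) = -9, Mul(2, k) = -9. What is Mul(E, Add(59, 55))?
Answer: -2052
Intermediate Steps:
k = Rational(-9, 2) (k = Mul(Rational(1, 2), -9) = Rational(-9, 2) ≈ -4.5000)
Function('R')(w) = -18 (Function('R')(w) = Mul(2, -9) = -18)
E = -18
Mul(E, Add(59, 55)) = Mul(-18, Add(59, 55)) = Mul(-18, 114) = -2052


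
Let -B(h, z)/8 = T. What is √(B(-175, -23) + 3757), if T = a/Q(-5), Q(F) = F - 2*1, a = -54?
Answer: √181069/7 ≈ 60.789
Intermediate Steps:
Q(F) = -2 + F (Q(F) = F - 2 = -2 + F)
T = 54/7 (T = -54/(-2 - 5) = -54/(-7) = -54*(-⅐) = 54/7 ≈ 7.7143)
B(h, z) = -432/7 (B(h, z) = -8*54/7 = -432/7)
√(B(-175, -23) + 3757) = √(-432/7 + 3757) = √(25867/7) = √181069/7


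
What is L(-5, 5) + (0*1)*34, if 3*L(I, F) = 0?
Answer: 0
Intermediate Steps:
L(I, F) = 0 (L(I, F) = (⅓)*0 = 0)
L(-5, 5) + (0*1)*34 = 0 + (0*1)*34 = 0 + 0*34 = 0 + 0 = 0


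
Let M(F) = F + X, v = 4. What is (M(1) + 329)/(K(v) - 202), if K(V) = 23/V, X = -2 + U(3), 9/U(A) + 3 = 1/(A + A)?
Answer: -22088/13345 ≈ -1.6552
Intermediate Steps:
U(A) = 9/(-3 + 1/(2*A)) (U(A) = 9/(-3 + 1/(A + A)) = 9/(-3 + 1/(2*A)))
X = -88/17 (X = -2 - 18*3/(-1 + 6*3) = -2 - 18*3/(-1 + 18) = -2 - 18*3/17 = -2 - 18*3*1/17 = -2 - 54/17 = -88/17 ≈ -5.1765)
M(F) = -88/17 + F (M(F) = F - 88/17 = -88/17 + F)
(M(1) + 329)/(K(v) - 202) = ((-88/17 + 1) + 329)/(23/4 - 202) = (-71/17 + 329)/(23*(1/4) - 202) = 5522/(17*(23/4 - 202)) = 5522/(17*(-785/4)) = (5522/17)*(-4/785) = -22088/13345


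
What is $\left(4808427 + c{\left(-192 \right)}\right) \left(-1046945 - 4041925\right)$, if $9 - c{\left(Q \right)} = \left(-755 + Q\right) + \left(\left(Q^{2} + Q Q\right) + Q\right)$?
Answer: $-24100109722890$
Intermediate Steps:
$c{\left(Q \right)} = 764 - 2 Q - 2 Q^{2}$ ($c{\left(Q \right)} = 9 - \left(\left(-755 + Q\right) + \left(\left(Q^{2} + Q Q\right) + Q\right)\right) = 9 - \left(\left(-755 + Q\right) + \left(\left(Q^{2} + Q^{2}\right) + Q\right)\right) = 9 - \left(\left(-755 + Q\right) + \left(2 Q^{2} + Q\right)\right) = 9 - \left(\left(-755 + Q\right) + \left(Q + 2 Q^{2}\right)\right) = 9 - \left(-755 + 2 Q + 2 Q^{2}\right) = 764 - 2 Q - 2 Q^{2}$)
$\left(4808427 + c{\left(-192 \right)}\right) \left(-1046945 - 4041925\right) = \left(4808427 - \left(-1148 + 73728\right)\right) \left(-1046945 - 4041925\right) = \left(4808427 + \left(764 + 384 - 73728\right)\right) \left(-1046945 - 4041925\right) = \left(4808427 + \left(764 + 384 - 73728\right)\right) \left(-5088870\right) = \left(4808427 - 72580\right) \left(-5088870\right) = 4735847 \left(-5088870\right) = -24100109722890$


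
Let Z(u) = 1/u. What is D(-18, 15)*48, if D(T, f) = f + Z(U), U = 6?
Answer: 728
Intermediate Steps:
D(T, f) = ⅙ + f (D(T, f) = f + 1/6 = f + ⅙ = ⅙ + f)
D(-18, 15)*48 = (⅙ + 15)*48 = (91/6)*48 = 728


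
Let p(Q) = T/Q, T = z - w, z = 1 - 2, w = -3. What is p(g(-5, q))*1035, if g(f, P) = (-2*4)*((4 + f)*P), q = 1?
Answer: 1035/4 ≈ 258.75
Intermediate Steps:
z = -1
T = 2 (T = -1 - 1*(-3) = -1 + 3 = 2)
g(f, P) = -8*P*(4 + f)
p(Q) = 2/Q
p(g(-5, q))*1035 = (2/((-8*1*(4 - 5))))*1035 = (2/((-8*1*(-1))))*1035 = (2/8)*1035 = (2*(⅛))*1035 = (¼)*1035 = 1035/4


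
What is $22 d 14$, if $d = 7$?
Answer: $2156$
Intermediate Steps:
$22 d 14 = 22 \cdot 7 \cdot 14 = 154 \cdot 14 = 2156$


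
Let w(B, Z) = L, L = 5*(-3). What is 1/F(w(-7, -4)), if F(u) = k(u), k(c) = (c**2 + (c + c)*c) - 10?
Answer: 1/665 ≈ 0.0015038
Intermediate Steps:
L = -15
w(B, Z) = -15
k(c) = -10 + 3*c**2 (k(c) = (c**2 + (2*c)*c) - 10 = (c**2 + 2*c**2) - 10 = 3*c**2 - 10 = -10 + 3*c**2)
F(u) = -10 + 3*u**2
1/F(w(-7, -4)) = 1/(-10 + 3*(-15)**2) = 1/(-10 + 3*225) = 1/(-10 + 675) = 1/665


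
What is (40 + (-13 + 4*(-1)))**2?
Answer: 529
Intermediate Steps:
(40 + (-13 + 4*(-1)))**2 = (40 + (-13 - 4))**2 = (40 - 17)**2 = 23**2 = 529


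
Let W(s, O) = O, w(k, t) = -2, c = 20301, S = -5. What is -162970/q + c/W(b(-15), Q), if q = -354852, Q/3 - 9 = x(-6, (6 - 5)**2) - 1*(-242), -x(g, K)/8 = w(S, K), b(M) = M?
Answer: 407466079/15790914 ≈ 25.804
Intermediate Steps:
x(g, K) = 16 (x(g, K) = -8*(-2) = 16)
Q = 801 (Q = 27 + 3*(16 - 1*(-242)) = 27 + 3*(16 + 242) = 27 + 3*258 = 27 + 774 = 801)
-162970/q + c/W(b(-15), Q) = -162970/(-354852) + 20301/801 = -162970*(-1/354852) + 20301*(1/801) = 81485/177426 + 6767/267 = 407466079/15790914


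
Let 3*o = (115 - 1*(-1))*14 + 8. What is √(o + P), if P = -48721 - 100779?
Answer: 2*I*√37239 ≈ 385.95*I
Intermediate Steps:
o = 544 (o = ((115 - 1*(-1))*14 + 8)/3 = ((115 + 1)*14 + 8)/3 = (116*14 + 8)/3 = (1624 + 8)/3 = (⅓)*1632 = 544)
P = -149500
√(o + P) = √(544 - 149500) = √(-148956) = 2*I*√37239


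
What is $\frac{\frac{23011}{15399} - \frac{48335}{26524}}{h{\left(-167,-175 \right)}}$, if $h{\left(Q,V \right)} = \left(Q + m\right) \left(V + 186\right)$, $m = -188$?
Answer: $\frac{133966901}{1594970211780} \approx 8.3993 \cdot 10^{-5}$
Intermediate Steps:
$h{\left(Q,V \right)} = \left(-188 + Q\right) \left(186 + V\right)$ ($h{\left(Q,V \right)} = \left(Q - 188\right) \left(V + 186\right) = \left(-188 + Q\right) \left(186 + V\right)$)
$\frac{\frac{23011}{15399} - \frac{48335}{26524}}{h{\left(-167,-175 \right)}} = \frac{\frac{23011}{15399} - \frac{48335}{26524}}{-34968 - -32900 + 186 \left(-167\right) - -29225} = \frac{23011 \cdot \frac{1}{15399} - \frac{48335}{26524}}{-34968 + 32900 - 31062 + 29225} = \frac{\frac{23011}{15399} - \frac{48335}{26524}}{-3905} = \left(- \frac{133966901}{408443076}\right) \left(- \frac{1}{3905}\right) = \frac{133966901}{1594970211780}$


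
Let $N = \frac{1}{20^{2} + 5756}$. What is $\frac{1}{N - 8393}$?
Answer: $- \frac{6156}{51667307} \approx -0.00011915$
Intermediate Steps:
$N = \frac{1}{6156}$ ($N = \frac{1}{400 + 5756} = \frac{1}{6156} \approx 0.00016244$)
$\frac{1}{N - 8393} = \frac{1}{\frac{1}{6156} - 8393} = \frac{1}{- \frac{51667307}{6156}} = - \frac{6156}{51667307}$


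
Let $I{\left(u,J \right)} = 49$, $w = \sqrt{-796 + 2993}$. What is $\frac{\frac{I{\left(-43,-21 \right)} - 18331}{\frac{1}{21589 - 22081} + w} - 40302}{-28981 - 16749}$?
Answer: $\frac{10716600643029}{12159940989055} + \frac{28765191312 \sqrt{13}}{12159940989055} \approx 0.88983$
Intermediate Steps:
$w = 13 \sqrt{13}$ ($w = \sqrt{2197} = 13 \sqrt{13} \approx 46.872$)
$\frac{\frac{I{\left(-43,-21 \right)} - 18331}{\frac{1}{21589 - 22081} + w} - 40302}{-28981 - 16749} = \frac{\frac{49 - 18331}{\frac{1}{21589 - 22081} + 13 \sqrt{13}} - 40302}{-28981 - 16749} = \frac{- \frac{18282}{\frac{1}{-492} + 13 \sqrt{13}} - 40302}{-45730} = \left(- \frac{18282}{- \frac{1}{492} + 13 \sqrt{13}} - 40302\right) \left(- \frac{1}{45730}\right) = \left(-40302 - \frac{18282}{- \frac{1}{492} + 13 \sqrt{13}}\right) \left(- \frac{1}{45730}\right) = \frac{20151}{22865} + \frac{9141}{22865 \left(- \frac{1}{492} + 13 \sqrt{13}\right)}$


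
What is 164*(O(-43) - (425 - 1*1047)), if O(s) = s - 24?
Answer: 91020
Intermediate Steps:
O(s) = -24 + s
164*(O(-43) - (425 - 1*1047)) = 164*((-24 - 43) - (425 - 1*1047)) = 164*(-67 - (425 - 1047)) = 164*(-67 - 1*(-622)) = 164*(-67 + 622) = 164*555 = 91020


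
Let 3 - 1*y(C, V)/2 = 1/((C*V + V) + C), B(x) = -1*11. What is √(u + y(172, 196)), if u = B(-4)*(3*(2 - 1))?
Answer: I*√489986265/4260 ≈ 5.1962*I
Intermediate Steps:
B(x) = -11
y(C, V) = 6 - 2/(C + V + C*V) (y(C, V) = 6 - 2/((C*V + V) + C) = 6 - 2/((V + C*V) + C) = 6 - 2/(C + V + C*V))
u = -33 (u = -33*(2 - 1) = -33 ≈ -33.000)
√(u + y(172, 196)) = √(-33 + 2*(-1 + 3*172 + 3*196 + 3*172*196)/(172 + 196 + 172*196)) = √(-33 + 2*(-1 + 516 + 588 + 101136)/(172 + 196 + 33712)) = √(-33 + 2*102239/34080) = √(-33 + 2*(1/34080)*102239) = √(-33 + 102239/17040) = √(-460081/17040) = I*√489986265/4260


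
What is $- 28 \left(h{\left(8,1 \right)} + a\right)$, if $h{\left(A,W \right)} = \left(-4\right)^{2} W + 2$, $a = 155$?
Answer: $-4844$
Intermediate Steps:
$h{\left(A,W \right)} = 2 + 16 W$ ($h{\left(A,W \right)} = 16 W + 2 = 2 + 16 W$)
$- 28 \left(h{\left(8,1 \right)} + a\right) = - 28 \left(\left(2 + 16 \cdot 1\right) + 155\right) = - 28 \left(\left(2 + 16\right) + 155\right) = - 28 \left(18 + 155\right) = \left(-28\right) 173 = -4844$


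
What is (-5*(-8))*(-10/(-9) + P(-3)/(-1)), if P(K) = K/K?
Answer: 40/9 ≈ 4.4444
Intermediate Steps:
P(K) = 1
(-5*(-8))*(-10/(-9) + P(-3)/(-1)) = (-5*(-8))*(-10/(-9) + 1/(-1)) = 40*(-10*(-⅑) + 1*(-1)) = 40*(10/9 - 1) = 40*(⅑) = 40/9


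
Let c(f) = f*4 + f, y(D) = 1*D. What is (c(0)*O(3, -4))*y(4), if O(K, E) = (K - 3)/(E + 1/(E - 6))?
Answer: 0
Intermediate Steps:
y(D) = D
O(K, E) = (-3 + K)/(E + 1/(-6 + E))
c(f) = 5*f (c(f) = 4*f + f = 5*f)
(c(0)*O(3, -4))*y(4) = ((5*0)*((18 - 6*3 - 3*(-4) - 4*3)/(1 + (-4)² - 6*(-4))))*4 = (0*((18 - 18 + 12 - 12)/(1 + 16 + 24)))*4 = (0*(0/41))*4 = (0*((1/41)*0))*4 = (0*0)*4 = 0*4 = 0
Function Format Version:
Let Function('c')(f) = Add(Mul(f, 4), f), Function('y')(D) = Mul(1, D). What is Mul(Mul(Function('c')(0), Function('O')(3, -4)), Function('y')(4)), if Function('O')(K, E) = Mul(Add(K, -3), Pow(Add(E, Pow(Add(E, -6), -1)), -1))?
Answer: 0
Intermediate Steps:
Function('y')(D) = D
Function('O')(K, E) = Mul(Pow(Add(E, Pow(Add(-6, E), -1)), -1), Add(-3, K)) (Function('O')(K, E) = Mul(Add(-3, K), Pow(Add(E, Pow(Add(-6, E), -1)), -1)) = Mul(Pow(Add(E, Pow(Add(-6, E), -1)), -1), Add(-3, K)))
Function('c')(f) = Mul(5, f) (Function('c')(f) = Add(Mul(4, f), f) = Mul(5, f))
Mul(Mul(Function('c')(0), Function('O')(3, -4)), Function('y')(4)) = Mul(Mul(Mul(5, 0), Mul(Pow(Add(1, Pow(-4, 2), Mul(-6, -4)), -1), Add(18, Mul(-6, 3), Mul(-3, -4), Mul(-4, 3)))), 4) = Mul(Mul(0, Mul(Pow(Add(1, 16, 24), -1), Add(18, -18, 12, -12))), 4) = Mul(Mul(0, Mul(Pow(41, -1), 0)), 4) = Mul(Mul(0, Mul(Rational(1, 41), 0)), 4) = Mul(Mul(0, 0), 4) = Mul(0, 4) = 0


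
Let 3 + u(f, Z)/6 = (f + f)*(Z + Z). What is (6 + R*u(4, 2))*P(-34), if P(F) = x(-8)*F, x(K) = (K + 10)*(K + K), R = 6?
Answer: 1142400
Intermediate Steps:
x(K) = 2*K*(10 + K) (x(K) = (10 + K)*(2*K) = 2*K*(10 + K))
u(f, Z) = -18 + 24*Z*f (u(f, Z) = -18 + 6*((f + f)*(Z + Z)) = -18 + 6*((2*f)*(2*Z)) = -18 + 6*(4*Z*f) = -18 + 24*Z*f)
P(F) = -32*F (P(F) = (2*(-8)*(10 - 8))*F = (2*(-8)*2)*F = -32*F)
(6 + R*u(4, 2))*P(-34) = (6 + 6*(-18 + 24*2*4))*(-32*(-34)) = (6 + 6*(-18 + 192))*1088 = (6 + 6*174)*1088 = (6 + 1044)*1088 = 1050*1088 = 1142400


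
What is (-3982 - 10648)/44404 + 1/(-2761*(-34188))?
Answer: -345242635109/1047857447868 ≈ -0.32947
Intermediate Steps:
(-3982 - 10648)/44404 + 1/(-2761*(-34188)) = -14630*1/44404 - 1/2761*(-1/34188) = -7315/22202 + 1/94393068 = -345242635109/1047857447868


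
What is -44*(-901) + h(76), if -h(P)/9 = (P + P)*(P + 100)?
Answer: -201124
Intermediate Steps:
h(P) = -18*P*(100 + P) (h(P) = -9*(P + P)*(P + 100) = -9*2*P*(100 + P) = -18*P*(100 + P))
-44*(-901) + h(76) = -44*(-901) - 18*76*(100 + 76) = 39644 - 18*76*176 = 39644 - 240768 = -201124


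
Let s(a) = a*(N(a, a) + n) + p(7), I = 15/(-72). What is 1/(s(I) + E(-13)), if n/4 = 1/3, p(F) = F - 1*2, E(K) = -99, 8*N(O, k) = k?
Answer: -4608/434407 ≈ -0.010608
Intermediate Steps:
N(O, k) = k/8
I = -5/24 (I = 15*(-1/72) = -5/24 ≈ -0.20833)
p(F) = -2 + F (p(F) = F - 2 = -2 + F)
n = 4/3 (n = 4*(1/3) = 4/3 ≈ 1.3333)
s(a) = 5 + a*(4/3 + a/8) (s(a) = a*(a/8 + 4/3) + (-2 + 7) = a*(4/3 + a/8) + 5 = 5 + a*(4/3 + a/8))
1/(s(I) + E(-13)) = 1/((5 + (-5/24)**2/8 + (4/3)*(-5/24)) - 99) = 1/((5 + (1/8)*(25/576) - 5/18) - 99) = 1/((5 + 25/4608 - 5/18) - 99) = 1/(21785/4608 - 99) = 1/(-434407/4608) = -4608/434407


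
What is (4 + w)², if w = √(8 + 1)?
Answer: 49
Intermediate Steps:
w = 3 (w = √9 = 3)
(4 + w)² = (4 + 3)² = 7² = 49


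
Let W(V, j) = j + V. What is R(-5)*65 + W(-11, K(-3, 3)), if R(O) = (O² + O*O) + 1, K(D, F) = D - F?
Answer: 3298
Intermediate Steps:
W(V, j) = V + j
R(O) = 1 + 2*O² (R(O) = (O² + O²) + 1 = 2*O² + 1 = 1 + 2*O²)
R(-5)*65 + W(-11, K(-3, 3)) = (1 + 2*(-5)²)*65 + (-11 + (-3 - 1*3)) = (1 + 2*25)*65 + (-11 + (-3 - 3)) = (1 + 50)*65 + (-11 - 6) = 51*65 - 17 = 3315 - 17 = 3298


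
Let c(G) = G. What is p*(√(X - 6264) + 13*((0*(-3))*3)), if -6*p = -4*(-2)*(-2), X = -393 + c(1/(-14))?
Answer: 4*I*√1304786/21 ≈ 217.58*I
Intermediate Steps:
X = -5503/14 (X = -393 + 1/(-14) = -393 - 1/14 = -5503/14 ≈ -393.07)
p = 8/3 (p = -(-4*(-2))*(-2)/6 = -4*(-2)/3 = -⅙*(-16) = 8/3 ≈ 2.6667)
p*(√(X - 6264) + 13*((0*(-3))*3)) = 8*(√(-5503/14 - 6264) + 13*((0*(-3))*3))/3 = 8*(√(-93199/14) + 13*(0*3))/3 = 8*(I*√1304786/14 + 13*0)/3 = 8*(I*√1304786/14 + 0)/3 = 8*(I*√1304786/14)/3 = 4*I*√1304786/21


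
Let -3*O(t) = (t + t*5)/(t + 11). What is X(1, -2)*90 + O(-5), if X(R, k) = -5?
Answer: -1345/3 ≈ -448.33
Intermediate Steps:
O(t) = -2*t/(11 + t) (O(t) = -(t + t*5)/(3*(t + 11)) = -(t + 5*t)/(3*(11 + t)) = -6*t/(3*(11 + t)) = -2*t/(11 + t))
X(1, -2)*90 + O(-5) = -5*90 - 2*(-5)/(11 - 5) = -450 - 2*(-5)/6 = -450 - 2*(-5)*⅙ = -450 + 5/3 = -1345/3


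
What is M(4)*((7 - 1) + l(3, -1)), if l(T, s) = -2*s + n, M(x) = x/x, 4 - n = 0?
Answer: 12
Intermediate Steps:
n = 4 (n = 4 - 1*0 = 4 + 0 = 4)
M(x) = 1
l(T, s) = 4 - 2*s (l(T, s) = -2*s + 4 = 4 - 2*s)
M(4)*((7 - 1) + l(3, -1)) = 1*((7 - 1) + (4 - 2*(-1))) = 1*(6 + (4 + 2)) = 1*(6 + 6) = 1*12 = 12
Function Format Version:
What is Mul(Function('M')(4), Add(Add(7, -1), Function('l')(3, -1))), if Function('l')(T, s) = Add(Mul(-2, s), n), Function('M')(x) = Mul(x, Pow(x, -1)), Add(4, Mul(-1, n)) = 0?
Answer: 12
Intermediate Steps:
n = 4 (n = Add(4, Mul(-1, 0)) = Add(4, 0) = 4)
Function('M')(x) = 1
Function('l')(T, s) = Add(4, Mul(-2, s)) (Function('l')(T, s) = Add(Mul(-2, s), 4) = Add(4, Mul(-2, s)))
Mul(Function('M')(4), Add(Add(7, -1), Function('l')(3, -1))) = Mul(1, Add(Add(7, -1), Add(4, Mul(-2, -1)))) = Mul(1, Add(6, Add(4, 2))) = Mul(1, Add(6, 6)) = Mul(1, 12) = 12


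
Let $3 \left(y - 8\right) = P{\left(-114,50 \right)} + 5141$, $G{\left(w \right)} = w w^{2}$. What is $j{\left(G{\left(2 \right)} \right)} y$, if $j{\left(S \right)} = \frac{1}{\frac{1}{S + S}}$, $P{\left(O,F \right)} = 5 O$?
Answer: $\frac{73520}{3} \approx 24507.0$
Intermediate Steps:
$G{\left(w \right)} = w^{3}$
$y = \frac{4595}{3}$ ($y = 8 + \frac{5 \left(-114\right) + 5141}{3} = 8 + \frac{-570 + 5141}{3} = 8 + \frac{1}{3} \cdot 4571 = 8 + \frac{4571}{3} = \frac{4595}{3} \approx 1531.7$)
$j{\left(S \right)} = 2 S$ ($j{\left(S \right)} = \frac{1}{\frac{1}{2 S}} = \frac{1}{\frac{1}{2} \frac{1}{S}} = 2 S$)
$j{\left(G{\left(2 \right)} \right)} y = 2 \cdot 2^{3} \cdot \frac{4595}{3} = 2 \cdot 8 \cdot \frac{4595}{3} = 16 \cdot \frac{4595}{3} = \frac{73520}{3}$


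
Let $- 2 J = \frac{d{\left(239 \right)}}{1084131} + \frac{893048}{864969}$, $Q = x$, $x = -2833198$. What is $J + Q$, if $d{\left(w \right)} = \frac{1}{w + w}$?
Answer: $- \frac{846634475157667627355}{298826386611228} \approx -2.8332 \cdot 10^{6}$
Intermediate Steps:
$Q = -2833198$
$d{\left(w \right)} = \frac{1}{2 w}$
$J = - \frac{154263509680211}{298826386611228}$ ($J = - \frac{\frac{\frac{1}{2} \cdot \frac{1}{239}}{1084131} + \frac{893048}{864969}}{2} = - \frac{\frac{1}{2} \cdot \frac{1}{239} \cdot \frac{1}{1084131} + 893048 \cdot \frac{1}{864969}}{2} = - \frac{\frac{1}{478} \cdot \frac{1}{1084131} + \frac{893048}{864969}}{2} = - \frac{\frac{1}{518214618} + \frac{893048}{864969}}{2} = \left(- \frac{1}{2}\right) \frac{154263509680211}{149413193305614} = - \frac{154263509680211}{298826386611228} \approx -0.51623$)
$J + Q = - \frac{154263509680211}{298826386611228} - 2833198 = - \frac{846634475157667627355}{298826386611228}$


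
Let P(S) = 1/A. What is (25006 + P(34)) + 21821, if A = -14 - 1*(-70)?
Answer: 2622313/56 ≈ 46827.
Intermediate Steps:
A = 56 (A = -14 + 70 = 56)
P(S) = 1/56
(25006 + P(34)) + 21821 = (25006 + 1/56) + 21821 = 1400337/56 + 21821 = 2622313/56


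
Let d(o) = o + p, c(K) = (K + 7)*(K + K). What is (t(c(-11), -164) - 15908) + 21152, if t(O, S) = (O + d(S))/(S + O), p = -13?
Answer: 398633/76 ≈ 5245.2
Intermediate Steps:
c(K) = 2*K*(7 + K) (c(K) = (7 + K)*(2*K) = 2*K*(7 + K))
d(o) = -13 + o (d(o) = o - 13 = -13 + o)
t(O, S) = (-13 + O + S)/(O + S) (t(O, S) = (O + (-13 + S))/(S + O) = (-13 + O + S)/(O + S))
(t(c(-11), -164) - 15908) + 21152 = ((-13 + 2*(-11)*(7 - 11) - 164)/(2*(-11)*(7 - 11) - 164) - 15908) + 21152 = ((-13 + 2*(-11)*(-4) - 164)/(2*(-11)*(-4) - 164) - 15908) + 21152 = ((-13 + 88 - 164)/(88 - 164) - 15908) + 21152 = (-89/(-76) - 15908) + 21152 = (-1/76*(-89) - 15908) + 21152 = (89/76 - 15908) + 21152 = -1208919/76 + 21152 = 398633/76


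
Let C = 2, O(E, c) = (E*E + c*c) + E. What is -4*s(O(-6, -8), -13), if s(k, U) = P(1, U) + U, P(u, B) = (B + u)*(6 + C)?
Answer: 436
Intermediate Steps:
O(E, c) = E + E**2 + c**2 (O(E, c) = (E**2 + c**2) + E = E + E**2 + c**2)
P(u, B) = 8*B + 8*u (P(u, B) = (B + u)*(6 + 2) = (B + u)*8 = 8*B + 8*u)
s(k, U) = 8 + 9*U (s(k, U) = (8*U + 8*1) + U = (8*U + 8) + U = (8 + 8*U) + U = 8 + 9*U)
-4*s(O(-6, -8), -13) = -4*(8 + 9*(-13)) = -4*(8 - 117) = -4*(-109) = 436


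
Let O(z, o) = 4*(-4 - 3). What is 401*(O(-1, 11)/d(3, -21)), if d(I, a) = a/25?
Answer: 40100/3 ≈ 13367.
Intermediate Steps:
d(I, a) = a/25 (d(I, a) = a*(1/25) = a/25)
O(z, o) = -28 (O(z, o) = 4*(-7) = -28)
401*(O(-1, 11)/d(3, -21)) = 401*(-28/((1/25)*(-21))) = 401*(-28/(-21/25)) = 401*(-28*(-25/21)) = 401*(100/3) = 40100/3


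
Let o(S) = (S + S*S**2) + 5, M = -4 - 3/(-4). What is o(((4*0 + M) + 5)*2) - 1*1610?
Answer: -12469/8 ≈ -1558.6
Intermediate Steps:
M = -13/4 (M = -4 - 3*(-1/4) = -4 + 3/4 = -13/4 ≈ -3.2500)
o(S) = 5 + S + S**3 (o(S) = (S + S**3) + 5 = 5 + S + S**3)
o(((4*0 + M) + 5)*2) - 1*1610 = (5 + ((4*0 - 13/4) + 5)*2 + (((4*0 - 13/4) + 5)*2)**3) - 1*1610 = (5 + ((0 - 13/4) + 5)*2 + (((0 - 13/4) + 5)*2)**3) - 1610 = (5 + (-13/4 + 5)*2 + ((-13/4 + 5)*2)**3) - 1610 = (5 + (7/4)*2 + ((7/4)*2)**3) - 1610 = (5 + 7/2 + (7/2)**3) - 1610 = (5 + 7/2 + 343/8) - 1610 = 411/8 - 1610 = -12469/8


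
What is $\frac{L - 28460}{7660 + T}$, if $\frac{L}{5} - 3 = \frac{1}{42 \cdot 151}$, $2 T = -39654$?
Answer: $\frac{180398185}{77163114} \approx 2.3379$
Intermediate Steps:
$T = -19827$ ($T = \frac{1}{2} \left(-39654\right) = -19827$)
$L = \frac{95135}{6342}$ ($L = 15 + \frac{5}{42 \cdot 151} = 15 + \frac{5}{6342} = \frac{95135}{6342} \approx 15.001$)
$\frac{L - 28460}{7660 + T} = \frac{\frac{95135}{6342} - 28460}{7660 - 19827} = - \frac{180398185}{6342 \left(-12167\right)} = \left(- \frac{180398185}{6342}\right) \left(- \frac{1}{12167}\right) = \frac{180398185}{77163114}$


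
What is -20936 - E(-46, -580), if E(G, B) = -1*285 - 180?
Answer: -20471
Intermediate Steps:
E(G, B) = -465 (E(G, B) = -285 - 180 = -465)
-20936 - E(-46, -580) = -20936 - 1*(-465) = -20936 + 465 = -20471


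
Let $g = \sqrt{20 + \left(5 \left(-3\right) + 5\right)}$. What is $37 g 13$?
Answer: $481 \sqrt{10} \approx 1521.1$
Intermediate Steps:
$g = \sqrt{10}$ ($g = \sqrt{20 + \left(-15 + 5\right)} = \sqrt{20 - 10} = \sqrt{10} \approx 3.1623$)
$37 g 13 = 37 \sqrt{10} \cdot 13 = 481 \sqrt{10}$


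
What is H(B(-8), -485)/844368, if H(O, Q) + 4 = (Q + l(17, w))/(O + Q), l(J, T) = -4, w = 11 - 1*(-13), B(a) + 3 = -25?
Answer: -521/144386928 ≈ -3.6084e-6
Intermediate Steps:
B(a) = -28 (B(a) = -3 - 25 = -28)
w = 24 (w = 11 + 13 = 24)
H(O, Q) = -4 + (-4 + Q)/(O + Q) (H(O, Q) = -4 + (Q - 4)/(O + Q) = -4 + (-4 + Q)/(O + Q))
H(B(-8), -485)/844368 = ((-4 - 4*(-28) - 3*(-485))/(-28 - 485))/844368 = ((-4 + 112 + 1455)/(-513))*(1/844368) = -1/513*1563*(1/844368) = -521/171*1/844368 = -521/144386928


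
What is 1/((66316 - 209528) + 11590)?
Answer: -1/131622 ≈ -7.5975e-6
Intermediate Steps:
1/((66316 - 209528) + 11590) = 1/(-143212 + 11590) = 1/(-131622) = -1/131622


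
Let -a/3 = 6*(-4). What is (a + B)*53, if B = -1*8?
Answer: 3392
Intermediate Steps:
a = 72 (a = -18*(-4) = -3*(-24) = 72)
B = -8
(a + B)*53 = (72 - 8)*53 = 64*53 = 3392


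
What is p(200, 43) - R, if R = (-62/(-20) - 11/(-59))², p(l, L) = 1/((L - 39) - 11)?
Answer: -26666147/2436700 ≈ -10.944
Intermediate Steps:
p(l, L) = 1/(-50 + L) (p(l, L) = 1/((-39 + L) - 11) = 1/(-50 + L))
R = 3759721/348100 (R = (-62*(-1/20) - 11*(-1/59))² = (31/10 + 11/59)² = (1939/590)² = 3759721/348100 ≈ 10.801)
p(200, 43) - R = 1/(-50 + 43) - 1*3759721/348100 = 1/(-7) - 3759721/348100 = -⅐ - 3759721/348100 = -26666147/2436700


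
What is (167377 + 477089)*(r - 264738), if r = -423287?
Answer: -443408719650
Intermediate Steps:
(167377 + 477089)*(r - 264738) = (167377 + 477089)*(-423287 - 264738) = 644466*(-688025) = -443408719650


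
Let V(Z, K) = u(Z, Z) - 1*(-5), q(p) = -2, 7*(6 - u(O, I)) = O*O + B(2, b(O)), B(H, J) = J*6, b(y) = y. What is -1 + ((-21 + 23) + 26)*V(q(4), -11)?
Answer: 339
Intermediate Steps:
B(H, J) = 6*J
u(O, I) = 6 - 6*O/7 - O**2/7 (u(O, I) = 6 - (O*O + 6*O)/7 = 6 - (O**2 + 6*O)/7 = 6 + (-6*O/7 - O**2/7) = 6 - 6*O/7 - O**2/7)
V(Z, K) = 11 - 6*Z/7 - Z**2/7 (V(Z, K) = (6 - 6*Z/7 - Z**2/7) - 1*(-5) = (6 - 6*Z/7 - Z**2/7) + 5 = 11 - 6*Z/7 - Z**2/7)
-1 + ((-21 + 23) + 26)*V(q(4), -11) = -1 + ((-21 + 23) + 26)*(11 - 6/7*(-2) - 1/7*(-2)**2) = -1 + (2 + 26)*(11 + 12/7 - 1/7*4) = -1 + 28*(11 + 12/7 - 4/7) = -1 + 28*(85/7) = -1 + 340 = 339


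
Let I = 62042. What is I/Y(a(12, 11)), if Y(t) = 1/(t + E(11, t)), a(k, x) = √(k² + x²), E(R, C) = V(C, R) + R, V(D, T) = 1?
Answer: 744504 + 62042*√265 ≈ 1.7545e+6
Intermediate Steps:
E(R, C) = 1 + R
Y(t) = 1/(12 + t) (Y(t) = 1/(t + (1 + 11)) = 1/(t + 12) = 1/(12 + t))
I/Y(a(12, 11)) = 62042/(1/(12 + √(12² + 11²))) = 62042/(1/(12 + √(144 + 121))) = 62042/(1/(12 + √265)) = 62042*(12 + √265) = 744504 + 62042*√265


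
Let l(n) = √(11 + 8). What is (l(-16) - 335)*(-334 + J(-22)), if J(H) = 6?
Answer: 109880 - 328*√19 ≈ 1.0845e+5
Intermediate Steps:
l(n) = √19
(l(-16) - 335)*(-334 + J(-22)) = (√19 - 335)*(-334 + 6) = (-335 + √19)*(-328) = 109880 - 328*√19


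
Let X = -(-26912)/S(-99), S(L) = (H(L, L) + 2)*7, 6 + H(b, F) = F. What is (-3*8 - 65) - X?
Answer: -37257/721 ≈ -51.674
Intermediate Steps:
H(b, F) = -6 + F
S(L) = -28 + 7*L (S(L) = ((-6 + L) + 2)*7 = (-4 + L)*7 = -28 + 7*L)
X = -26912/721 (X = -(-26912)/(-28 + 7*(-99)) = -(-26912)/(-28 - 693) = -(-26912)/(-721) = -(-26912)*(-1)/721 = -1*26912/721 = -26912/721 ≈ -37.326)
(-3*8 - 65) - X = (-3*8 - 65) - 1*(-26912/721) = (-24 - 65) + 26912/721 = -89 + 26912/721 = -37257/721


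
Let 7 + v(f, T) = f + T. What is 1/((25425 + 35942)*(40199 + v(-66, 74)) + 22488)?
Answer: 1/2466975888 ≈ 4.0535e-10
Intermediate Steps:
v(f, T) = -7 + T + f (v(f, T) = -7 + (f + T) = -7 + (T + f) = -7 + T + f)
1/((25425 + 35942)*(40199 + v(-66, 74)) + 22488) = 1/((25425 + 35942)*(40199 + (-7 + 74 - 66)) + 22488) = 1/(61367*(40199 + 1) + 22488) = 1/(61367*40200 + 22488) = 1/(2466953400 + 22488) = 1/2466975888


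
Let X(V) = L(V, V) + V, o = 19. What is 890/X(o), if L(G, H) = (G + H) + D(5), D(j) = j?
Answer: 445/31 ≈ 14.355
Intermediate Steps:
L(G, H) = 5 + G + H (L(G, H) = (G + H) + 5 = 5 + G + H)
X(V) = 5 + 3*V (X(V) = (5 + V + V) + V = (5 + 2*V) + V = 5 + 3*V)
890/X(o) = 890/(5 + 3*19) = 890/(5 + 57) = 890/62 = 890*(1/62) = 445/31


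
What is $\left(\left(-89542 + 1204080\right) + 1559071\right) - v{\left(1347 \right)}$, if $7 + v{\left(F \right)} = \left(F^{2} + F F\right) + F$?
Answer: $-956549$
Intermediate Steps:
$v{\left(F \right)} = -7 + F + 2 F^{2}$ ($v{\left(F \right)} = -7 + \left(\left(F^{2} + F F\right) + F\right) = -7 + \left(\left(F^{2} + F^{2}\right) + F\right) = -7 + \left(2 F^{2} + F\right) = -7 + \left(F + 2 F^{2}\right) = -7 + F + 2 F^{2}$)
$\left(\left(-89542 + 1204080\right) + 1559071\right) - v{\left(1347 \right)} = \left(\left(-89542 + 1204080\right) + 1559071\right) - \left(-7 + 1347 + 2 \cdot 1347^{2}\right) = \left(1114538 + 1559071\right) - \left(-7 + 1347 + 2 \cdot 1814409\right) = 2673609 - \left(-7 + 1347 + 3628818\right) = 2673609 - 3630158 = -956549$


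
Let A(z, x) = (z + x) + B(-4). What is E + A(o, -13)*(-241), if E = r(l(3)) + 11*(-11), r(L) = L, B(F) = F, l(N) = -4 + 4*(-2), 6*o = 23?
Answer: 18241/6 ≈ 3040.2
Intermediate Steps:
o = 23/6 (o = (⅙)*23 = 23/6 ≈ 3.8333)
l(N) = -12 (l(N) = -4 - 8 = -12)
A(z, x) = -4 + x + z (A(z, x) = (z + x) - 4 = (x + z) - 4 = -4 + x + z)
E = -133 (E = -12 + 11*(-11) = -12 - 121 = -133)
E + A(o, -13)*(-241) = -133 + (-4 - 13 + 23/6)*(-241) = -133 - 79/6*(-241) = -133 + 19039/6 = 18241/6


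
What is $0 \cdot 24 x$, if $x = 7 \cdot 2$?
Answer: $0$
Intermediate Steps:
$x = 14$
$0 \cdot 24 x = 0 \cdot 24 \cdot 14 = 0 \cdot 14 = 0$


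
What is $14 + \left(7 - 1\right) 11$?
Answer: $80$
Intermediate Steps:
$14 + \left(7 - 1\right) 11 = 14 + 6 \cdot 11 = 14 + 66 = 80$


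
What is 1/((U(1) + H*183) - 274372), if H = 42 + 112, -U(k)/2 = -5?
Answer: -1/246180 ≈ -4.0621e-6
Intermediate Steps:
U(k) = 10 (U(k) = -2*(-5) = 10)
H = 154
1/((U(1) + H*183) - 274372) = 1/((10 + 154*183) - 274372) = 1/((10 + 28182) - 274372) = 1/(28192 - 274372) = 1/(-246180) = -1/246180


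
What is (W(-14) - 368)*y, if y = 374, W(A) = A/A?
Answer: -137258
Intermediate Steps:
W(A) = 1
(W(-14) - 368)*y = (1 - 368)*374 = -367*374 = -137258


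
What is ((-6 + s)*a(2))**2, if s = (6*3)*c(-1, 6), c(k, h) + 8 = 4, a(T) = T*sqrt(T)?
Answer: 48672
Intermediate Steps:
a(T) = T**(3/2)
c(k, h) = -4 (c(k, h) = -8 + 4 = -4)
s = -72 (s = (6*3)*(-4) = 18*(-4) = -72)
((-6 + s)*a(2))**2 = ((-6 - 72)*2**(3/2))**2 = (-156*sqrt(2))**2 = 48672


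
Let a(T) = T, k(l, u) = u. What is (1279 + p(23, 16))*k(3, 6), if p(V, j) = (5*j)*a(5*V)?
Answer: 62874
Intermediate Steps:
p(V, j) = 25*V*j (p(V, j) = (5*j)*(5*V) = 25*V*j)
(1279 + p(23, 16))*k(3, 6) = (1279 + 25*23*16)*6 = (1279 + 9200)*6 = 10479*6 = 62874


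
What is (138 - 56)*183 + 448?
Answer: 15454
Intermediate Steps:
(138 - 56)*183 + 448 = 82*183 + 448 = 15006 + 448 = 15454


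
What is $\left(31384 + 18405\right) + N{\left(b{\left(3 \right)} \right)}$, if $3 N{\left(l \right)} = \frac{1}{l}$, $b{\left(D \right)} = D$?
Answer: $\frac{448102}{9} \approx 49789.0$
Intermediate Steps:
$N{\left(l \right)} = \frac{1}{3 l}$
$\left(31384 + 18405\right) + N{\left(b{\left(3 \right)} \right)} = \left(31384 + 18405\right) + \frac{1}{3 \cdot 3} = 49789 + \frac{1}{3} \cdot \frac{1}{3} = 49789 + \frac{1}{9} = \frac{448102}{9}$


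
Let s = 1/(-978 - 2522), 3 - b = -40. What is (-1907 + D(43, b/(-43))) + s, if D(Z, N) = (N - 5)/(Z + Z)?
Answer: -287014043/150500 ≈ -1907.1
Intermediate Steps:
b = 43 (b = 3 - 1*(-40) = 3 + 40 = 43)
D(Z, N) = (-5 + N)/(2*Z) (D(Z, N) = (-5 + N)/((2*Z)) = (-5 + N)*(1/(2*Z)) = (-5 + N)/(2*Z))
s = -1/3500 (s = 1/(-3500) = -1/3500 ≈ -0.00028571)
(-1907 + D(43, b/(-43))) + s = (-1907 + (½)*(-5 + 43/(-43))/43) - 1/3500 = (-1907 + (½)*(1/43)*(-5 + 43*(-1/43))) - 1/3500 = (-1907 + (½)*(1/43)*(-5 - 1)) - 1/3500 = (-1907 + (½)*(1/43)*(-6)) - 1/3500 = (-1907 - 3/43) - 1/3500 = -82004/43 - 1/3500 = -287014043/150500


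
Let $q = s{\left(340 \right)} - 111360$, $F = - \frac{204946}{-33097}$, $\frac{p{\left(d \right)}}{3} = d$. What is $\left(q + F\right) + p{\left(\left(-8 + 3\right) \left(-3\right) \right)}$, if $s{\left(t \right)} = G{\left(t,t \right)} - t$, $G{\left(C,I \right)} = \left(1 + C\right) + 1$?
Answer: $- \frac{3683921415}{33097} \approx -1.1131 \cdot 10^{5}$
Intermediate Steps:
$p{\left(d \right)} = 3 d$
$G{\left(C,I \right)} = 2 + C$
$F = \frac{204946}{33097}$ ($F = \left(-204946\right) \left(- \frac{1}{33097}\right) = \frac{204946}{33097} \approx 6.1923$)
$s{\left(t \right)} = 2$ ($s{\left(t \right)} = \left(2 + t\right) - t = 2$)
$q = -111358$ ($q = 2 - 111360 = -111358$)
$\left(q + F\right) + p{\left(\left(-8 + 3\right) \left(-3\right) \right)} = \left(-111358 + \frac{204946}{33097}\right) + 3 \left(-8 + 3\right) \left(-3\right) = - \frac{3685410780}{33097} + 3 \left(\left(-5\right) \left(-3\right)\right) = - \frac{3685410780}{33097} + 3 \cdot 15 = - \frac{3685410780}{33097} + 45 = - \frac{3683921415}{33097}$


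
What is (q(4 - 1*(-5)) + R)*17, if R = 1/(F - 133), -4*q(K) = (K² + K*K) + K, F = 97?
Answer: -6545/9 ≈ -727.22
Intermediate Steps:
q(K) = -K²/2 - K/4 (q(K) = -((K² + K*K) + K)/4 = -((K² + K²) + K)/4 = -(2*K² + K)/4 = -(K + 2*K²)/4 = -K²/2 - K/4)
R = -1/36 (R = 1/(97 - 133) = 1/(-36) = -1/36 ≈ -0.027778)
(q(4 - 1*(-5)) + R)*17 = (-(4 - 1*(-5))*(1 + 2*(4 - 1*(-5)))/4 - 1/36)*17 = (-(4 + 5)*(1 + 2*(4 + 5))/4 - 1/36)*17 = (-¼*9*(1 + 2*9) - 1/36)*17 = (-¼*9*(1 + 18) - 1/36)*17 = (-¼*9*19 - 1/36)*17 = (-171/4 - 1/36)*17 = -385/9*17 = -6545/9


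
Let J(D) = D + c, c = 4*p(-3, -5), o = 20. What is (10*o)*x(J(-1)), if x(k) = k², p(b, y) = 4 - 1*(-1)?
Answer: 72200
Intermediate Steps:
p(b, y) = 5 (p(b, y) = 4 + 1 = 5)
c = 20 (c = 4*5 = 20)
J(D) = 20 + D (J(D) = D + 20 = 20 + D)
(10*o)*x(J(-1)) = (10*20)*(20 - 1)² = 200*19² = 200*361 = 72200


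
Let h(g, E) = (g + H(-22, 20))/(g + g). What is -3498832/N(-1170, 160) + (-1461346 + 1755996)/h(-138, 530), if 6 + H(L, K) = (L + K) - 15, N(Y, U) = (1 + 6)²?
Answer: 21251768/49 ≈ 4.3371e+5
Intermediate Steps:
N(Y, U) = 49 (N(Y, U) = 7² = 49)
H(L, K) = -21 + K + L (H(L, K) = -6 + ((L + K) - 15) = -6 + ((K + L) - 15) = -6 + (-15 + K + L) = -21 + K + L)
h(g, E) = (-23 + g)/(2*g) (h(g, E) = (g + (-21 + 20 - 22))/(g + g) = (g - 23)/((2*g)) = (-23 + g)*(1/(2*g)) = (-23 + g)/(2*g))
-3498832/N(-1170, 160) + (-1461346 + 1755996)/h(-138, 530) = -3498832/49 + (-1461346 + 1755996)/(((½)*(-23 - 138)/(-138))) = -3498832*1/49 + 294650/(((½)*(-1/138)*(-161))) = -3498832/49 + 294650/(7/12) = -3498832/49 + 294650*(12/7) = -3498832/49 + 3535800/7 = 21251768/49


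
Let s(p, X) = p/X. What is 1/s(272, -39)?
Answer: -39/272 ≈ -0.14338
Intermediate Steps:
1/s(272, -39) = 1/(272/(-39)) = 1/(272*(-1/39)) = 1/(-272/39) = -39/272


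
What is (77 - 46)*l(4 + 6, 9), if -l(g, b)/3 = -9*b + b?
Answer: 6696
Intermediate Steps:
l(g, b) = 24*b (l(g, b) = -3*(-9*b + b) = -(-24)*b = 24*b)
(77 - 46)*l(4 + 6, 9) = (77 - 46)*(24*9) = 31*216 = 6696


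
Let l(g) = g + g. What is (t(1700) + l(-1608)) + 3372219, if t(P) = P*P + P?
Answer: 6260703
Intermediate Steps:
l(g) = 2*g
t(P) = P + P² (t(P) = P² + P = P + P²)
(t(1700) + l(-1608)) + 3372219 = (1700*(1 + 1700) + 2*(-1608)) + 3372219 = (1700*1701 - 3216) + 3372219 = (2891700 - 3216) + 3372219 = 2888484 + 3372219 = 6260703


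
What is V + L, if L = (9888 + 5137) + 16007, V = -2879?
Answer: 28153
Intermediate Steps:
L = 31032 (L = 15025 + 16007 = 31032)
V + L = -2879 + 31032 = 28153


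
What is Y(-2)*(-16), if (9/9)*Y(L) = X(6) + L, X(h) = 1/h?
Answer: 88/3 ≈ 29.333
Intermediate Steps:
Y(L) = ⅙ + L (Y(L) = 1/6 + L = ⅙ + L)
Y(-2)*(-16) = (⅙ - 2)*(-16) = -11/6*(-16) = 88/3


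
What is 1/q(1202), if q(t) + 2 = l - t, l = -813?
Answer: -1/2017 ≈ -0.00049579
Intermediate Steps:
q(t) = -815 - t (q(t) = -2 + (-813 - t) = -815 - t)
1/q(1202) = 1/(-815 - 1*1202) = 1/(-815 - 1202) = 1/(-2017) = -1/2017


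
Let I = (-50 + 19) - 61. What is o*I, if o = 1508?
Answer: -138736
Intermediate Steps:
I = -92 (I = -31 - 61 = -92)
o*I = 1508*(-92) = -138736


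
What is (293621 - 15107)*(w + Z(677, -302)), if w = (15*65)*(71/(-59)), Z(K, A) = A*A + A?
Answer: 1474451166402/59 ≈ 2.4991e+10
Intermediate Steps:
Z(K, A) = A + A**2 (Z(K, A) = A**2 + A = A + A**2)
w = -69225/59 (w = 975*(71*(-1/59)) = 975*(-71/59) = -69225/59 ≈ -1173.3)
(293621 - 15107)*(w + Z(677, -302)) = (293621 - 15107)*(-69225/59 - 302*(1 - 302)) = 278514*(-69225/59 - 302*(-301)) = 278514*(-69225/59 + 90902) = 278514*(5293993/59) = 1474451166402/59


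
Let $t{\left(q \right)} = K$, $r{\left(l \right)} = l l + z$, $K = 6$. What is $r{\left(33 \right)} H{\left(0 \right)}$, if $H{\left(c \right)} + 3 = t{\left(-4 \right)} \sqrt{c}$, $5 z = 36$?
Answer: $- \frac{16443}{5} \approx -3288.6$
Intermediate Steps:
$z = \frac{36}{5}$ ($z = \frac{1}{5} \cdot 36 = \frac{36}{5} \approx 7.2$)
$r{\left(l \right)} = \frac{36}{5} + l^{2}$ ($r{\left(l \right)} = l l + \frac{36}{5} = l^{2} + \frac{36}{5} = \frac{36}{5} + l^{2}$)
$t{\left(q \right)} = 6$
$H{\left(c \right)} = -3 + 6 \sqrt{c}$
$r{\left(33 \right)} H{\left(0 \right)} = \left(\frac{36}{5} + 33^{2}\right) \left(-3 + 6 \sqrt{0}\right) = \left(\frac{36}{5} + 1089\right) \left(-3 + 6 \cdot 0\right) = \frac{5481 \left(-3 + 0\right)}{5} = \frac{5481}{5} \left(-3\right) = - \frac{16443}{5}$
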